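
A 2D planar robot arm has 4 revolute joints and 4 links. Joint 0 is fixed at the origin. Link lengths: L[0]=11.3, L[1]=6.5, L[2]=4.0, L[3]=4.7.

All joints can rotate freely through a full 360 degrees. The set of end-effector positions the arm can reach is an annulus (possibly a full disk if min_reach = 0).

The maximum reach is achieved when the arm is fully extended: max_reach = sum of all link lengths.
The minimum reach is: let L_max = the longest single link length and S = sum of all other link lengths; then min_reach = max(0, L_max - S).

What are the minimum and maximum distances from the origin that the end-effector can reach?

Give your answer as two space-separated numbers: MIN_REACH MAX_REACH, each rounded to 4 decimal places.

Link lengths: [11.3, 6.5, 4.0, 4.7]
max_reach = 11.3 + 6.5 + 4 + 4.7 = 26.5
L_max = max([11.3, 6.5, 4.0, 4.7]) = 11.3
S (sum of others) = 26.5 - 11.3 = 15.2
min_reach = max(0, 11.3 - 15.2) = max(0, -3.9) = 0

Answer: 0.0000 26.5000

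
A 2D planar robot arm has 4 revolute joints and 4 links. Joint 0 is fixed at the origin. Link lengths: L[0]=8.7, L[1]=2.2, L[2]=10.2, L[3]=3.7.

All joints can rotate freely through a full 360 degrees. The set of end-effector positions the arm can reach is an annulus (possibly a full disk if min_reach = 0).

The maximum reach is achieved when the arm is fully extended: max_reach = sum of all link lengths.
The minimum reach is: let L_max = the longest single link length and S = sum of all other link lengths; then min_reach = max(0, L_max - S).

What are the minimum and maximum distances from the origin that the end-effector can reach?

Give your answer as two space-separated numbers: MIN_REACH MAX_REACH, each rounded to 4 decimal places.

Answer: 0.0000 24.8000

Derivation:
Link lengths: [8.7, 2.2, 10.2, 3.7]
max_reach = 8.7 + 2.2 + 10.2 + 3.7 = 24.8
L_max = max([8.7, 2.2, 10.2, 3.7]) = 10.2
S (sum of others) = 24.8 - 10.2 = 14.6
min_reach = max(0, 10.2 - 14.6) = max(0, -4.4) = 0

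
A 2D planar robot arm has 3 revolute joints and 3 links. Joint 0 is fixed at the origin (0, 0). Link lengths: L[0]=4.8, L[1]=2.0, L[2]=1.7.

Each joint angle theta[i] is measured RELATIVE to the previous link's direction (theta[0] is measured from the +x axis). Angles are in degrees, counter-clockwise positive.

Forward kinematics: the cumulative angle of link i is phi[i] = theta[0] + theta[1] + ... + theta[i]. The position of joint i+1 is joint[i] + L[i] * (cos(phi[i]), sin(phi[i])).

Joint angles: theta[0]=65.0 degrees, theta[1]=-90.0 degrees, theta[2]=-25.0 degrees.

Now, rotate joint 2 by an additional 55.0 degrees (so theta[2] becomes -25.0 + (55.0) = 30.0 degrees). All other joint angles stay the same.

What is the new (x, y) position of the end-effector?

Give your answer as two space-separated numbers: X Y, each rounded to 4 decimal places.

joint[0] = (0.0000, 0.0000)  (base)
link 0: phi[0] = 65 = 65 deg
  cos(65 deg) = 0.4226, sin(65 deg) = 0.9063
  joint[1] = (0.0000, 0.0000) + 4.8 * (0.4226, 0.9063) = (0.0000 + 2.0286, 0.0000 + 4.3503) = (2.0286, 4.3503)
link 1: phi[1] = 65 + -90 = -25 deg
  cos(-25 deg) = 0.9063, sin(-25 deg) = -0.4226
  joint[2] = (2.0286, 4.3503) + 2 * (0.9063, -0.4226) = (2.0286 + 1.8126, 4.3503 + -0.8452) = (3.8412, 3.5050)
link 2: phi[2] = 65 + -90 + 30 = 5 deg
  cos(5 deg) = 0.9962, sin(5 deg) = 0.0872
  joint[3] = (3.8412, 3.5050) + 1.7 * (0.9962, 0.0872) = (3.8412 + 1.6935, 3.5050 + 0.1482) = (5.5347, 3.6532)
End effector: (5.5347, 3.6532)

Answer: 5.5347 3.6532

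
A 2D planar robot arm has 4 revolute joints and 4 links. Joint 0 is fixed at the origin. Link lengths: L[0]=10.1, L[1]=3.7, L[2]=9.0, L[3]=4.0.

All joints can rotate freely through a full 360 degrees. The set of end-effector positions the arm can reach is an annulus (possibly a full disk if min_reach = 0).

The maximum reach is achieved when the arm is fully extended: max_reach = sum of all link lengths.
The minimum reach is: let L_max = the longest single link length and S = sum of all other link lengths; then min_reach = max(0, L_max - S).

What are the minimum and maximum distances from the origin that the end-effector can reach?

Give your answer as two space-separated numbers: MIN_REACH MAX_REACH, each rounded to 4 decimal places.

Answer: 0.0000 26.8000

Derivation:
Link lengths: [10.1, 3.7, 9.0, 4.0]
max_reach = 10.1 + 3.7 + 9 + 4 = 26.8
L_max = max([10.1, 3.7, 9.0, 4.0]) = 10.1
S (sum of others) = 26.8 - 10.1 = 16.7
min_reach = max(0, 10.1 - 16.7) = max(0, -6.6) = 0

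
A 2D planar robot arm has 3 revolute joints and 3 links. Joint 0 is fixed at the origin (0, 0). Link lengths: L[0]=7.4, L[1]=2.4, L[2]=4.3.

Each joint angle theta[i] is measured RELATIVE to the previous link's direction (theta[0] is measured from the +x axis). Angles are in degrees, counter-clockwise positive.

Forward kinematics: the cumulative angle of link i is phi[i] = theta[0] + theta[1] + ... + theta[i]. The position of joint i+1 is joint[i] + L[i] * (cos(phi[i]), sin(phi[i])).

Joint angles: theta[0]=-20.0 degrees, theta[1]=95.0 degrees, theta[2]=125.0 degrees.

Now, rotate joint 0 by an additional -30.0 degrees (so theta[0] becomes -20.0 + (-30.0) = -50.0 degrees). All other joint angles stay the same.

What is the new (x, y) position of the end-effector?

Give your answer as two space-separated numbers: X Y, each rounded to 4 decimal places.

Answer: 2.2190 -3.2250

Derivation:
joint[0] = (0.0000, 0.0000)  (base)
link 0: phi[0] = -50 = -50 deg
  cos(-50 deg) = 0.6428, sin(-50 deg) = -0.7660
  joint[1] = (0.0000, 0.0000) + 7.4 * (0.6428, -0.7660) = (0.0000 + 4.7566, 0.0000 + -5.6687) = (4.7566, -5.6687)
link 1: phi[1] = -50 + 95 = 45 deg
  cos(45 deg) = 0.7071, sin(45 deg) = 0.7071
  joint[2] = (4.7566, -5.6687) + 2.4 * (0.7071, 0.7071) = (4.7566 + 1.6971, -5.6687 + 1.6971) = (6.4537, -3.9717)
link 2: phi[2] = -50 + 95 + 125 = 170 deg
  cos(170 deg) = -0.9848, sin(170 deg) = 0.1736
  joint[3] = (6.4537, -3.9717) + 4.3 * (-0.9848, 0.1736) = (6.4537 + -4.2347, -3.9717 + 0.7467) = (2.2190, -3.2250)
End effector: (2.2190, -3.2250)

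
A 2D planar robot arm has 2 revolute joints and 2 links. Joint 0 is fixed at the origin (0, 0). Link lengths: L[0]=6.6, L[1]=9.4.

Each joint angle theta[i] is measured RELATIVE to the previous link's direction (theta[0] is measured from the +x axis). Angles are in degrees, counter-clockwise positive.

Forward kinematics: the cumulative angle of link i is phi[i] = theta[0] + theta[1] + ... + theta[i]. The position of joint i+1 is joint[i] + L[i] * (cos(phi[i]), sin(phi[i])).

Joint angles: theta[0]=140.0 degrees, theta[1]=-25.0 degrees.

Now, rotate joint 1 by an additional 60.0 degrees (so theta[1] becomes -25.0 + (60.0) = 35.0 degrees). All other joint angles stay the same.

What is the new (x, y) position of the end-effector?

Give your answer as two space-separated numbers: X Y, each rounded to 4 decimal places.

joint[0] = (0.0000, 0.0000)  (base)
link 0: phi[0] = 140 = 140 deg
  cos(140 deg) = -0.7660, sin(140 deg) = 0.6428
  joint[1] = (0.0000, 0.0000) + 6.6 * (-0.7660, 0.6428) = (0.0000 + -5.0559, 0.0000 + 4.2424) = (-5.0559, 4.2424)
link 1: phi[1] = 140 + 35 = 175 deg
  cos(175 deg) = -0.9962, sin(175 deg) = 0.0872
  joint[2] = (-5.0559, 4.2424) + 9.4 * (-0.9962, 0.0872) = (-5.0559 + -9.3642, 4.2424 + 0.8193) = (-14.4201, 5.0617)
End effector: (-14.4201, 5.0617)

Answer: -14.4201 5.0617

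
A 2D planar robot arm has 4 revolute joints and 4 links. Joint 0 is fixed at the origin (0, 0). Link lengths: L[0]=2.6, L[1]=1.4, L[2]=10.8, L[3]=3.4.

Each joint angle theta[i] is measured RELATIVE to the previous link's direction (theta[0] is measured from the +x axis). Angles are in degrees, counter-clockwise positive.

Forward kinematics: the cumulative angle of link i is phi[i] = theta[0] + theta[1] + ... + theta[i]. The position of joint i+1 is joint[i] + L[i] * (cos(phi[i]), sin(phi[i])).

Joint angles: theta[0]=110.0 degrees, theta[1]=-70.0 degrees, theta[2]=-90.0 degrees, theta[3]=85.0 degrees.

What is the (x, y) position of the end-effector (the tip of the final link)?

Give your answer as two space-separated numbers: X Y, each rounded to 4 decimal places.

joint[0] = (0.0000, 0.0000)  (base)
link 0: phi[0] = 110 = 110 deg
  cos(110 deg) = -0.3420, sin(110 deg) = 0.9397
  joint[1] = (0.0000, 0.0000) + 2.6 * (-0.3420, 0.9397) = (0.0000 + -0.8893, 0.0000 + 2.4432) = (-0.8893, 2.4432)
link 1: phi[1] = 110 + -70 = 40 deg
  cos(40 deg) = 0.7660, sin(40 deg) = 0.6428
  joint[2] = (-0.8893, 2.4432) + 1.4 * (0.7660, 0.6428) = (-0.8893 + 1.0725, 2.4432 + 0.8999) = (0.1832, 3.3431)
link 2: phi[2] = 110 + -70 + -90 = -50 deg
  cos(-50 deg) = 0.6428, sin(-50 deg) = -0.7660
  joint[3] = (0.1832, 3.3431) + 10.8 * (0.6428, -0.7660) = (0.1832 + 6.9421, 3.3431 + -8.2733) = (7.1253, -4.9302)
link 3: phi[3] = 110 + -70 + -90 + 85 = 35 deg
  cos(35 deg) = 0.8192, sin(35 deg) = 0.5736
  joint[4] = (7.1253, -4.9302) + 3.4 * (0.8192, 0.5736) = (7.1253 + 2.7851, -4.9302 + 1.9502) = (9.9104, -2.9800)
End effector: (9.9104, -2.9800)

Answer: 9.9104 -2.9800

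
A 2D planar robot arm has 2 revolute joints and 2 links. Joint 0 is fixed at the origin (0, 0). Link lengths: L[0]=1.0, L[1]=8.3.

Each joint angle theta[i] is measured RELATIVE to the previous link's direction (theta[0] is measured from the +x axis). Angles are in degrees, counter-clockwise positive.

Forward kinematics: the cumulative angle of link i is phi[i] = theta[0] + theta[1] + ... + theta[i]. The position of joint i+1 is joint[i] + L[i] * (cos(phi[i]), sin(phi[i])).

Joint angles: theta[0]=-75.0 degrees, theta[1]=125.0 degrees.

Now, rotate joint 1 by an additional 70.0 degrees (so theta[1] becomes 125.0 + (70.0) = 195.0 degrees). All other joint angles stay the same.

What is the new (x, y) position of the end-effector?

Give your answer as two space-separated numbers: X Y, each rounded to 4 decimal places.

joint[0] = (0.0000, 0.0000)  (base)
link 0: phi[0] = -75 = -75 deg
  cos(-75 deg) = 0.2588, sin(-75 deg) = -0.9659
  joint[1] = (0.0000, 0.0000) + 1 * (0.2588, -0.9659) = (0.0000 + 0.2588, 0.0000 + -0.9659) = (0.2588, -0.9659)
link 1: phi[1] = -75 + 195 = 120 deg
  cos(120 deg) = -0.5000, sin(120 deg) = 0.8660
  joint[2] = (0.2588, -0.9659) + 8.3 * (-0.5000, 0.8660) = (0.2588 + -4.1500, -0.9659 + 7.1880) = (-3.8912, 6.2221)
End effector: (-3.8912, 6.2221)

Answer: -3.8912 6.2221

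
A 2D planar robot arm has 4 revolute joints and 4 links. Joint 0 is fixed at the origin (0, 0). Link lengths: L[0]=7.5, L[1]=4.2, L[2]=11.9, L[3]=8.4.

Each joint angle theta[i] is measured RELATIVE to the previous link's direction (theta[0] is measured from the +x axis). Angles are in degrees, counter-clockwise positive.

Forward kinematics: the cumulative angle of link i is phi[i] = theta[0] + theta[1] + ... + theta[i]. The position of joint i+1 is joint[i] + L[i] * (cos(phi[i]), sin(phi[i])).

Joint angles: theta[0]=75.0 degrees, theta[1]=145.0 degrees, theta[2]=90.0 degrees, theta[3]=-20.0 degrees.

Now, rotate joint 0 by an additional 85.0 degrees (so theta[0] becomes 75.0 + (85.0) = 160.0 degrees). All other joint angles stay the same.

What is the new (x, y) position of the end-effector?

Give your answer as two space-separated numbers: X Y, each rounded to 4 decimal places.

joint[0] = (0.0000, 0.0000)  (base)
link 0: phi[0] = 160 = 160 deg
  cos(160 deg) = -0.9397, sin(160 deg) = 0.3420
  joint[1] = (0.0000, 0.0000) + 7.5 * (-0.9397, 0.3420) = (0.0000 + -7.0477, 0.0000 + 2.5652) = (-7.0477, 2.5652)
link 1: phi[1] = 160 + 145 = 305 deg
  cos(305 deg) = 0.5736, sin(305 deg) = -0.8192
  joint[2] = (-7.0477, 2.5652) + 4.2 * (0.5736, -0.8192) = (-7.0477 + 2.4090, 2.5652 + -3.4404) = (-4.6387, -0.8753)
link 2: phi[2] = 160 + 145 + 90 = 395 deg
  cos(395 deg) = 0.8192, sin(395 deg) = 0.5736
  joint[3] = (-4.6387, -0.8753) + 11.9 * (0.8192, 0.5736) = (-4.6387 + 9.7479, -0.8753 + 6.8256) = (5.1092, 5.9503)
link 3: phi[3] = 160 + 145 + 90 + -20 = 375 deg
  cos(375 deg) = 0.9659, sin(375 deg) = 0.2588
  joint[4] = (5.1092, 5.9503) + 8.4 * (0.9659, 0.2588) = (5.1092 + 8.1138, 5.9503 + 2.1741) = (13.2230, 8.1244)
End effector: (13.2230, 8.1244)

Answer: 13.2230 8.1244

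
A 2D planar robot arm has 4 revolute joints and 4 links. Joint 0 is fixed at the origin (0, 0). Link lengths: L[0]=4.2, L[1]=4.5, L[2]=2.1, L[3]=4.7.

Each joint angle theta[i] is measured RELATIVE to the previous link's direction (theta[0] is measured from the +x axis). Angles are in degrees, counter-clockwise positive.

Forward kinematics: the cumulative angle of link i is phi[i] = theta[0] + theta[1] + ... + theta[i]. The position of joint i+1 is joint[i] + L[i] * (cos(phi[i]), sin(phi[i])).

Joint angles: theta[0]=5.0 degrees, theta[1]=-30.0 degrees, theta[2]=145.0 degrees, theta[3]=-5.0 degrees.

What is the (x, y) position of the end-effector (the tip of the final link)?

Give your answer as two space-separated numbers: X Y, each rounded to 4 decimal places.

joint[0] = (0.0000, 0.0000)  (base)
link 0: phi[0] = 5 = 5 deg
  cos(5 deg) = 0.9962, sin(5 deg) = 0.0872
  joint[1] = (0.0000, 0.0000) + 4.2 * (0.9962, 0.0872) = (0.0000 + 4.1840, 0.0000 + 0.3661) = (4.1840, 0.3661)
link 1: phi[1] = 5 + -30 = -25 deg
  cos(-25 deg) = 0.9063, sin(-25 deg) = -0.4226
  joint[2] = (4.1840, 0.3661) + 4.5 * (0.9063, -0.4226) = (4.1840 + 4.0784, 0.3661 + -1.9018) = (8.2624, -1.5357)
link 2: phi[2] = 5 + -30 + 145 = 120 deg
  cos(120 deg) = -0.5000, sin(120 deg) = 0.8660
  joint[3] = (8.2624, -1.5357) + 2.1 * (-0.5000, 0.8660) = (8.2624 + -1.0500, -1.5357 + 1.8187) = (7.2124, 0.2829)
link 3: phi[3] = 5 + -30 + 145 + -5 = 115 deg
  cos(115 deg) = -0.4226, sin(115 deg) = 0.9063
  joint[4] = (7.2124, 0.2829) + 4.7 * (-0.4226, 0.9063) = (7.2124 + -1.9863, 0.2829 + 4.2596) = (5.2261, 4.5426)
End effector: (5.2261, 4.5426)

Answer: 5.2261 4.5426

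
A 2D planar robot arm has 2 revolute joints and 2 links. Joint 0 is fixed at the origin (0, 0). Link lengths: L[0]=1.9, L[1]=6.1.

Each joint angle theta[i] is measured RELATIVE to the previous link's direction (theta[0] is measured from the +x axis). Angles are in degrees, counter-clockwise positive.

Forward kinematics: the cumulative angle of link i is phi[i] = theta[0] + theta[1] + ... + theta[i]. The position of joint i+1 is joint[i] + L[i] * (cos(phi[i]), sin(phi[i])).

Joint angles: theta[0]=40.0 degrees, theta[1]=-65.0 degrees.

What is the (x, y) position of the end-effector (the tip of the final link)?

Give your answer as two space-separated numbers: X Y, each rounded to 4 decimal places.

Answer: 6.9840 -1.3567

Derivation:
joint[0] = (0.0000, 0.0000)  (base)
link 0: phi[0] = 40 = 40 deg
  cos(40 deg) = 0.7660, sin(40 deg) = 0.6428
  joint[1] = (0.0000, 0.0000) + 1.9 * (0.7660, 0.6428) = (0.0000 + 1.4555, 0.0000 + 1.2213) = (1.4555, 1.2213)
link 1: phi[1] = 40 + -65 = -25 deg
  cos(-25 deg) = 0.9063, sin(-25 deg) = -0.4226
  joint[2] = (1.4555, 1.2213) + 6.1 * (0.9063, -0.4226) = (1.4555 + 5.5285, 1.2213 + -2.5780) = (6.9840, -1.3567)
End effector: (6.9840, -1.3567)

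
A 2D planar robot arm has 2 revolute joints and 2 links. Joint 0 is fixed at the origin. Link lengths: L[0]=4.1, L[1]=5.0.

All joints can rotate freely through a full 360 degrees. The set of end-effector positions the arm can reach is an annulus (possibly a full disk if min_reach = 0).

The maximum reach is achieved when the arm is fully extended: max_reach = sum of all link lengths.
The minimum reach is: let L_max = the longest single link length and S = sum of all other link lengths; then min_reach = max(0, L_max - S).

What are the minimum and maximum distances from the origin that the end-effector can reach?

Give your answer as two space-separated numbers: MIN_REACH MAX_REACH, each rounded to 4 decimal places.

Link lengths: [4.1, 5.0]
max_reach = 4.1 + 5 = 9.1
L_max = max([4.1, 5.0]) = 5
S (sum of others) = 9.1 - 5 = 4.1
min_reach = max(0, 5 - 4.1) = max(0, 0.9) = 0.9

Answer: 0.9000 9.1000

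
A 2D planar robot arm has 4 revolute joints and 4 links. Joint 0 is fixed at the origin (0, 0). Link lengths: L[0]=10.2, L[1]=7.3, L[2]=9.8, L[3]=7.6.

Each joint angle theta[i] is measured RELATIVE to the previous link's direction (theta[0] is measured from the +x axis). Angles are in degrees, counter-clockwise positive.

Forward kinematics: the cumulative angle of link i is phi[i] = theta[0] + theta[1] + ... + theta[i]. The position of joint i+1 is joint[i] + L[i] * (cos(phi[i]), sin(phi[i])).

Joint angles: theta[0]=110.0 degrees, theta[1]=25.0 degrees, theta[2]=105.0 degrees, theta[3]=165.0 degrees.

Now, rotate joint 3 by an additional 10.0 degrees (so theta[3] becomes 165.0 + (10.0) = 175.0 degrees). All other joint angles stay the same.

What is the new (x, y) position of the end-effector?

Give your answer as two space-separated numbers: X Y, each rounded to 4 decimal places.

Answer: -9.1913 12.4853

Derivation:
joint[0] = (0.0000, 0.0000)  (base)
link 0: phi[0] = 110 = 110 deg
  cos(110 deg) = -0.3420, sin(110 deg) = 0.9397
  joint[1] = (0.0000, 0.0000) + 10.2 * (-0.3420, 0.9397) = (0.0000 + -3.4886, 0.0000 + 9.5849) = (-3.4886, 9.5849)
link 1: phi[1] = 110 + 25 = 135 deg
  cos(135 deg) = -0.7071, sin(135 deg) = 0.7071
  joint[2] = (-3.4886, 9.5849) + 7.3 * (-0.7071, 0.7071) = (-3.4886 + -5.1619, 9.5849 + 5.1619) = (-8.6505, 14.7467)
link 2: phi[2] = 110 + 25 + 105 = 240 deg
  cos(240 deg) = -0.5000, sin(240 deg) = -0.8660
  joint[3] = (-8.6505, 14.7467) + 9.8 * (-0.5000, -0.8660) = (-8.6505 + -4.9000, 14.7467 + -8.4870) = (-13.5505, 6.2597)
link 3: phi[3] = 110 + 25 + 105 + 175 = 415 deg
  cos(415 deg) = 0.5736, sin(415 deg) = 0.8192
  joint[4] = (-13.5505, 6.2597) + 7.6 * (0.5736, 0.8192) = (-13.5505 + 4.3592, 6.2597 + 6.2256) = (-9.1913, 12.4853)
End effector: (-9.1913, 12.4853)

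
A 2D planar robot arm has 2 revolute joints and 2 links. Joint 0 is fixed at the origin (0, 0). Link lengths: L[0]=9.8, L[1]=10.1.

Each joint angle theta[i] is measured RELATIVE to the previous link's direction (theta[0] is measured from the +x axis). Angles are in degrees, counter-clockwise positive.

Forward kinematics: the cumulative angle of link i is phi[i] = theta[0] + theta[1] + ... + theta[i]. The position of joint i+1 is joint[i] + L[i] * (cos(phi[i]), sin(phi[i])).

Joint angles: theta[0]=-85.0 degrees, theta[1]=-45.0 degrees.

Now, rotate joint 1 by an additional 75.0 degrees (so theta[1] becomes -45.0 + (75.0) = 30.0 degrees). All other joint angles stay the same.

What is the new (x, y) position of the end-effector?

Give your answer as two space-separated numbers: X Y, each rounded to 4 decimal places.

joint[0] = (0.0000, 0.0000)  (base)
link 0: phi[0] = -85 = -85 deg
  cos(-85 deg) = 0.0872, sin(-85 deg) = -0.9962
  joint[1] = (0.0000, 0.0000) + 9.8 * (0.0872, -0.9962) = (0.0000 + 0.8541, 0.0000 + -9.7627) = (0.8541, -9.7627)
link 1: phi[1] = -85 + 30 = -55 deg
  cos(-55 deg) = 0.5736, sin(-55 deg) = -0.8192
  joint[2] = (0.8541, -9.7627) + 10.1 * (0.5736, -0.8192) = (0.8541 + 5.7931, -9.7627 + -8.2734) = (6.6472, -18.0361)
End effector: (6.6472, -18.0361)

Answer: 6.6472 -18.0361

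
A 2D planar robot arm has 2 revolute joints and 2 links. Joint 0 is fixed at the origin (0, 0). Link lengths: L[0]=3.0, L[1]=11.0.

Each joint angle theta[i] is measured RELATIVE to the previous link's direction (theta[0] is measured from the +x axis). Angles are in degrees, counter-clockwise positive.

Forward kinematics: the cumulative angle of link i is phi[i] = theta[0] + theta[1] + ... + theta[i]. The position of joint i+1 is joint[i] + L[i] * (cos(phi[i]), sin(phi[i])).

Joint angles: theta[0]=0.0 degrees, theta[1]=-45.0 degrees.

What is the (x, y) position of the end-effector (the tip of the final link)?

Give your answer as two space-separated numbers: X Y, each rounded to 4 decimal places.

joint[0] = (0.0000, 0.0000)  (base)
link 0: phi[0] = 0 = 0 deg
  cos(0 deg) = 1.0000, sin(0 deg) = 0.0000
  joint[1] = (0.0000, 0.0000) + 3 * (1.0000, 0.0000) = (0.0000 + 3.0000, 0.0000 + 0.0000) = (3.0000, 0.0000)
link 1: phi[1] = 0 + -45 = -45 deg
  cos(-45 deg) = 0.7071, sin(-45 deg) = -0.7071
  joint[2] = (3.0000, 0.0000) + 11 * (0.7071, -0.7071) = (3.0000 + 7.7782, 0.0000 + -7.7782) = (10.7782, -7.7782)
End effector: (10.7782, -7.7782)

Answer: 10.7782 -7.7782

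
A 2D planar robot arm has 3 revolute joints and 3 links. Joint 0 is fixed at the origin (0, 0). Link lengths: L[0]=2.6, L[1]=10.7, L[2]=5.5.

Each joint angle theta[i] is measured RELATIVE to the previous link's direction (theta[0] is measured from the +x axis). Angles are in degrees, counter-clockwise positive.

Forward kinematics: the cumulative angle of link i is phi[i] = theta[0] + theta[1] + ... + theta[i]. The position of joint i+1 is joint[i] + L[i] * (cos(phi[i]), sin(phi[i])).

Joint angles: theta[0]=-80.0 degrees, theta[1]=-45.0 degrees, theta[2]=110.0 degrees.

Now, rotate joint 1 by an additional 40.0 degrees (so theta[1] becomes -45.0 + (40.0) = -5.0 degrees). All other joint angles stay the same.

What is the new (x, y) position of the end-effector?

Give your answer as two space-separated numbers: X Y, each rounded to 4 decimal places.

joint[0] = (0.0000, 0.0000)  (base)
link 0: phi[0] = -80 = -80 deg
  cos(-80 deg) = 0.1736, sin(-80 deg) = -0.9848
  joint[1] = (0.0000, 0.0000) + 2.6 * (0.1736, -0.9848) = (0.0000 + 0.4515, 0.0000 + -2.5605) = (0.4515, -2.5605)
link 1: phi[1] = -80 + -5 = -85 deg
  cos(-85 deg) = 0.0872, sin(-85 deg) = -0.9962
  joint[2] = (0.4515, -2.5605) + 10.7 * (0.0872, -0.9962) = (0.4515 + 0.9326, -2.5605 + -10.6593) = (1.3841, -13.2198)
link 2: phi[2] = -80 + -5 + 110 = 25 deg
  cos(25 deg) = 0.9063, sin(25 deg) = 0.4226
  joint[3] = (1.3841, -13.2198) + 5.5 * (0.9063, 0.4226) = (1.3841 + 4.9847, -13.2198 + 2.3244) = (6.3687, -10.8954)
End effector: (6.3687, -10.8954)

Answer: 6.3687 -10.8954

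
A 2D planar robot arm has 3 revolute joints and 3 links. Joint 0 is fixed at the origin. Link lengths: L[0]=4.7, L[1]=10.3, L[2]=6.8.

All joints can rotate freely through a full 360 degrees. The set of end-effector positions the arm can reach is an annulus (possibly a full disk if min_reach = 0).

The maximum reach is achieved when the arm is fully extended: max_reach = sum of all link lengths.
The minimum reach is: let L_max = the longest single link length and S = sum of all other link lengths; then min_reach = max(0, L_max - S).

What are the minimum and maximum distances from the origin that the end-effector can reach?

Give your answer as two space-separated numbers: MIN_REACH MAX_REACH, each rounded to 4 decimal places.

Link lengths: [4.7, 10.3, 6.8]
max_reach = 4.7 + 10.3 + 6.8 = 21.8
L_max = max([4.7, 10.3, 6.8]) = 10.3
S (sum of others) = 21.8 - 10.3 = 11.5
min_reach = max(0, 10.3 - 11.5) = max(0, -1.2) = 0

Answer: 0.0000 21.8000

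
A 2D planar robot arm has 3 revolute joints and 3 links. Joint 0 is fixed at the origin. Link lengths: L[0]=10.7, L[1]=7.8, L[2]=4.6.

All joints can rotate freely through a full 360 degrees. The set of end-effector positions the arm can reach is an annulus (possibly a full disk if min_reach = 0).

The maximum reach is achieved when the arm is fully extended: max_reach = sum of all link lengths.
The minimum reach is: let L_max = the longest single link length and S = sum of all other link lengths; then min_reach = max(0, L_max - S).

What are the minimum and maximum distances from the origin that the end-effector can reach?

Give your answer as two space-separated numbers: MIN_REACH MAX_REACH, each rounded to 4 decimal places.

Answer: 0.0000 23.1000

Derivation:
Link lengths: [10.7, 7.8, 4.6]
max_reach = 10.7 + 7.8 + 4.6 = 23.1
L_max = max([10.7, 7.8, 4.6]) = 10.7
S (sum of others) = 23.1 - 10.7 = 12.4
min_reach = max(0, 10.7 - 12.4) = max(0, -1.7) = 0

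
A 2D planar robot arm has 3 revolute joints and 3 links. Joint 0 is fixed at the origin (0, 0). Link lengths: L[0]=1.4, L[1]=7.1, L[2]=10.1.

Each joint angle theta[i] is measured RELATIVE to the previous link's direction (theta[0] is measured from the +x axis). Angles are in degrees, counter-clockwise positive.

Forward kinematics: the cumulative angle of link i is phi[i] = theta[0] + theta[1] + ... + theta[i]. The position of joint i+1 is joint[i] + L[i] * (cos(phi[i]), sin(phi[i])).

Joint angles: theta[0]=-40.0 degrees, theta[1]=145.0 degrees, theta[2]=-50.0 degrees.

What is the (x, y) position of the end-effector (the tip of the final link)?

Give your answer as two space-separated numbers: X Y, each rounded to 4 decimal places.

Answer: 5.0280 14.2316

Derivation:
joint[0] = (0.0000, 0.0000)  (base)
link 0: phi[0] = -40 = -40 deg
  cos(-40 deg) = 0.7660, sin(-40 deg) = -0.6428
  joint[1] = (0.0000, 0.0000) + 1.4 * (0.7660, -0.6428) = (0.0000 + 1.0725, 0.0000 + -0.8999) = (1.0725, -0.8999)
link 1: phi[1] = -40 + 145 = 105 deg
  cos(105 deg) = -0.2588, sin(105 deg) = 0.9659
  joint[2] = (1.0725, -0.8999) + 7.1 * (-0.2588, 0.9659) = (1.0725 + -1.8376, -0.8999 + 6.8581) = (-0.7652, 5.9582)
link 2: phi[2] = -40 + 145 + -50 = 55 deg
  cos(55 deg) = 0.5736, sin(55 deg) = 0.8192
  joint[3] = (-0.7652, 5.9582) + 10.1 * (0.5736, 0.8192) = (-0.7652 + 5.7931, 5.9582 + 8.2734) = (5.0280, 14.2316)
End effector: (5.0280, 14.2316)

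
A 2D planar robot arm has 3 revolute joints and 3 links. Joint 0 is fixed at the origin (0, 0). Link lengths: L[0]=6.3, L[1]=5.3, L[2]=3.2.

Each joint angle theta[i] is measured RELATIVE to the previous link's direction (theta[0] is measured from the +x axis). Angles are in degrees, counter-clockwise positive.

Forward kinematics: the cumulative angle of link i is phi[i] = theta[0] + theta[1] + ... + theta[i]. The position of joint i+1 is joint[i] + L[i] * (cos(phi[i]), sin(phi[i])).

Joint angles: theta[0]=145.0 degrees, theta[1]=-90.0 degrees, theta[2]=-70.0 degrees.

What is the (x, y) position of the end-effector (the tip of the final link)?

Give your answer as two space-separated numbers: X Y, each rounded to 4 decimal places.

Answer: 0.9703 7.1268

Derivation:
joint[0] = (0.0000, 0.0000)  (base)
link 0: phi[0] = 145 = 145 deg
  cos(145 deg) = -0.8192, sin(145 deg) = 0.5736
  joint[1] = (0.0000, 0.0000) + 6.3 * (-0.8192, 0.5736) = (0.0000 + -5.1607, 0.0000 + 3.6135) = (-5.1607, 3.6135)
link 1: phi[1] = 145 + -90 = 55 deg
  cos(55 deg) = 0.5736, sin(55 deg) = 0.8192
  joint[2] = (-5.1607, 3.6135) + 5.3 * (0.5736, 0.8192) = (-5.1607 + 3.0400, 3.6135 + 4.3415) = (-2.1207, 7.9550)
link 2: phi[2] = 145 + -90 + -70 = -15 deg
  cos(-15 deg) = 0.9659, sin(-15 deg) = -0.2588
  joint[3] = (-2.1207, 7.9550) + 3.2 * (0.9659, -0.2588) = (-2.1207 + 3.0910, 7.9550 + -0.8282) = (0.9703, 7.1268)
End effector: (0.9703, 7.1268)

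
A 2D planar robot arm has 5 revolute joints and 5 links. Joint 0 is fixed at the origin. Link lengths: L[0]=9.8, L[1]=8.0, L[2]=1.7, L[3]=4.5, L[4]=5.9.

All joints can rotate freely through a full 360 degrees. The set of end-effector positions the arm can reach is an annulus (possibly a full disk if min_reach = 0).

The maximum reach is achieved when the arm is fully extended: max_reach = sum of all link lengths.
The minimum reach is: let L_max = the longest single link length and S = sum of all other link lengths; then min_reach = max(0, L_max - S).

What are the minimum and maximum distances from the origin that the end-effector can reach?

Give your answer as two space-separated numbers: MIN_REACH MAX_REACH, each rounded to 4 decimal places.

Link lengths: [9.8, 8.0, 1.7, 4.5, 5.9]
max_reach = 9.8 + 8 + 1.7 + 4.5 + 5.9 = 29.9
L_max = max([9.8, 8.0, 1.7, 4.5, 5.9]) = 9.8
S (sum of others) = 29.9 - 9.8 = 20.1
min_reach = max(0, 9.8 - 20.1) = max(0, -10.3) = 0

Answer: 0.0000 29.9000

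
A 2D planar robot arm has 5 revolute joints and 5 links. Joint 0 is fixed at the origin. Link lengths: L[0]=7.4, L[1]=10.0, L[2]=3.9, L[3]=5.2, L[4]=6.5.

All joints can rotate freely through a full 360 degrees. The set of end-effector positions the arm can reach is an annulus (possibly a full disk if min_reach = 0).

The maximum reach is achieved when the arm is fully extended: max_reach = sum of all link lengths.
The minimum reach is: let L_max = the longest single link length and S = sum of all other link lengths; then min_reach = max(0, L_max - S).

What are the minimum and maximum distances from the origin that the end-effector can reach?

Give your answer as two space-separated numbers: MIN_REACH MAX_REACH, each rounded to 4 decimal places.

Answer: 0.0000 33.0000

Derivation:
Link lengths: [7.4, 10.0, 3.9, 5.2, 6.5]
max_reach = 7.4 + 10 + 3.9 + 5.2 + 6.5 = 33
L_max = max([7.4, 10.0, 3.9, 5.2, 6.5]) = 10
S (sum of others) = 33 - 10 = 23
min_reach = max(0, 10 - 23) = max(0, -13) = 0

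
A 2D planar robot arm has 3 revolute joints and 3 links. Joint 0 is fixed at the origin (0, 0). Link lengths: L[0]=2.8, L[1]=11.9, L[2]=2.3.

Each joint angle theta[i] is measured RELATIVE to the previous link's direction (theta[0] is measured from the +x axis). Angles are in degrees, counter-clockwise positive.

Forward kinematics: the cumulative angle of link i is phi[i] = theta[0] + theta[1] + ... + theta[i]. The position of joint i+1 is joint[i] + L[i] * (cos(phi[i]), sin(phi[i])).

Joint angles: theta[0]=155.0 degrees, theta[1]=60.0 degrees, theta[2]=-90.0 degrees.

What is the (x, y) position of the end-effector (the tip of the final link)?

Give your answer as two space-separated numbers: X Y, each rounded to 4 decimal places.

joint[0] = (0.0000, 0.0000)  (base)
link 0: phi[0] = 155 = 155 deg
  cos(155 deg) = -0.9063, sin(155 deg) = 0.4226
  joint[1] = (0.0000, 0.0000) + 2.8 * (-0.9063, 0.4226) = (0.0000 + -2.5377, 0.0000 + 1.1833) = (-2.5377, 1.1833)
link 1: phi[1] = 155 + 60 = 215 deg
  cos(215 deg) = -0.8192, sin(215 deg) = -0.5736
  joint[2] = (-2.5377, 1.1833) + 11.9 * (-0.8192, -0.5736) = (-2.5377 + -9.7479, 1.1833 + -6.8256) = (-12.2856, -5.6422)
link 2: phi[2] = 155 + 60 + -90 = 125 deg
  cos(125 deg) = -0.5736, sin(125 deg) = 0.8192
  joint[3] = (-12.2856, -5.6422) + 2.3 * (-0.5736, 0.8192) = (-12.2856 + -1.3192, -5.6422 + 1.8840) = (-13.6048, -3.7582)
End effector: (-13.6048, -3.7582)

Answer: -13.6048 -3.7582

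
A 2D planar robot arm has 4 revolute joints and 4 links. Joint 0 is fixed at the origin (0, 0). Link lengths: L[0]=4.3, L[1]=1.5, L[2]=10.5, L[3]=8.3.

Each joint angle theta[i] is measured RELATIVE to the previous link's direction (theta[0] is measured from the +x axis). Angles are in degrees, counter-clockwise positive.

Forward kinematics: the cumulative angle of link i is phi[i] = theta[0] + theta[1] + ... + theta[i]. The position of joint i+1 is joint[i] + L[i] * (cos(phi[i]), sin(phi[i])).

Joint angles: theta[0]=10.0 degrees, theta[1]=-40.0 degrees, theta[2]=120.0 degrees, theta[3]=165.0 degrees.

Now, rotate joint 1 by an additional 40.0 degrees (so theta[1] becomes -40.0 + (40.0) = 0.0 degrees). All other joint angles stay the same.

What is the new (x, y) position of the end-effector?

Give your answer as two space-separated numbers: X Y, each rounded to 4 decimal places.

Answer: 2.4703 1.5283

Derivation:
joint[0] = (0.0000, 0.0000)  (base)
link 0: phi[0] = 10 = 10 deg
  cos(10 deg) = 0.9848, sin(10 deg) = 0.1736
  joint[1] = (0.0000, 0.0000) + 4.3 * (0.9848, 0.1736) = (0.0000 + 4.2347, 0.0000 + 0.7467) = (4.2347, 0.7467)
link 1: phi[1] = 10 + 0 = 10 deg
  cos(10 deg) = 0.9848, sin(10 deg) = 0.1736
  joint[2] = (4.2347, 0.7467) + 1.5 * (0.9848, 0.1736) = (4.2347 + 1.4772, 0.7467 + 0.2605) = (5.7119, 1.0072)
link 2: phi[2] = 10 + 0 + 120 = 130 deg
  cos(130 deg) = -0.6428, sin(130 deg) = 0.7660
  joint[3] = (5.7119, 1.0072) + 10.5 * (-0.6428, 0.7660) = (5.7119 + -6.7493, 1.0072 + 8.0435) = (-1.0374, 9.0506)
link 3: phi[3] = 10 + 0 + 120 + 165 = 295 deg
  cos(295 deg) = 0.4226, sin(295 deg) = -0.9063
  joint[4] = (-1.0374, 9.0506) + 8.3 * (0.4226, -0.9063) = (-1.0374 + 3.5077, 9.0506 + -7.5224) = (2.4703, 1.5283)
End effector: (2.4703, 1.5283)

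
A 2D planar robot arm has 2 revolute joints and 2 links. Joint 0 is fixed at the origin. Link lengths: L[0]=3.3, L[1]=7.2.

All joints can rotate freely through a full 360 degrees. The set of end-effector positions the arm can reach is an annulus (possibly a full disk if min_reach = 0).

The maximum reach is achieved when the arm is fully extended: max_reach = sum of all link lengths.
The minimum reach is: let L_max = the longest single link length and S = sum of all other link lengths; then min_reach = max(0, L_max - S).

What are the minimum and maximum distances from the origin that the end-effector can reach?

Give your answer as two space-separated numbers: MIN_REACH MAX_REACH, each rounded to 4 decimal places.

Answer: 3.9000 10.5000

Derivation:
Link lengths: [3.3, 7.2]
max_reach = 3.3 + 7.2 = 10.5
L_max = max([3.3, 7.2]) = 7.2
S (sum of others) = 10.5 - 7.2 = 3.3
min_reach = max(0, 7.2 - 3.3) = max(0, 3.9) = 3.9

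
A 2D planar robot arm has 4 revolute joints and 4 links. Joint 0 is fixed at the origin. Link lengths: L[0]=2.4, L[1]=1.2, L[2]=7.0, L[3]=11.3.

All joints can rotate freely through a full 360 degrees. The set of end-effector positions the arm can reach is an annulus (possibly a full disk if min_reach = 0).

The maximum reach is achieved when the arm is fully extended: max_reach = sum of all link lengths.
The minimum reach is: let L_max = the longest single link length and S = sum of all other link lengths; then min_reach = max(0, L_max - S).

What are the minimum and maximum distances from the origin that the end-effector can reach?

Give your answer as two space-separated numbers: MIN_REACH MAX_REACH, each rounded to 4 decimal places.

Answer: 0.7000 21.9000

Derivation:
Link lengths: [2.4, 1.2, 7.0, 11.3]
max_reach = 2.4 + 1.2 + 7 + 11.3 = 21.9
L_max = max([2.4, 1.2, 7.0, 11.3]) = 11.3
S (sum of others) = 21.9 - 11.3 = 10.6
min_reach = max(0, 11.3 - 10.6) = max(0, 0.7) = 0.7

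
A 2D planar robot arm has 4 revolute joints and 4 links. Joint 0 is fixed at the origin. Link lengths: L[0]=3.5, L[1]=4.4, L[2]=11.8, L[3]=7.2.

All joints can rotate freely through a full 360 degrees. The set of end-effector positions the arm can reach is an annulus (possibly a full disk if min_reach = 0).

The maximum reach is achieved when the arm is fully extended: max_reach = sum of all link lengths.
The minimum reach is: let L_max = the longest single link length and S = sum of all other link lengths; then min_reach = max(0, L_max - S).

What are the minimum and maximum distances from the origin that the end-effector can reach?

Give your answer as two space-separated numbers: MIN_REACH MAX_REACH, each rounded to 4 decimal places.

Answer: 0.0000 26.9000

Derivation:
Link lengths: [3.5, 4.4, 11.8, 7.2]
max_reach = 3.5 + 4.4 + 11.8 + 7.2 = 26.9
L_max = max([3.5, 4.4, 11.8, 7.2]) = 11.8
S (sum of others) = 26.9 - 11.8 = 15.1
min_reach = max(0, 11.8 - 15.1) = max(0, -3.3) = 0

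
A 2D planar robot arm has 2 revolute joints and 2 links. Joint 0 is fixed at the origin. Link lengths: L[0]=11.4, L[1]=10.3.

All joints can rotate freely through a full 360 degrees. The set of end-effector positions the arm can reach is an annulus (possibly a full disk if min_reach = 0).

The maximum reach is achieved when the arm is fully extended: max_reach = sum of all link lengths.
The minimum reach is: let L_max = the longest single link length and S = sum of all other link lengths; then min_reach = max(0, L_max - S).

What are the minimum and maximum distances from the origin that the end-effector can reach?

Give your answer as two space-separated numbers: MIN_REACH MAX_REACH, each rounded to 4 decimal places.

Link lengths: [11.4, 10.3]
max_reach = 11.4 + 10.3 = 21.7
L_max = max([11.4, 10.3]) = 11.4
S (sum of others) = 21.7 - 11.4 = 10.3
min_reach = max(0, 11.4 - 10.3) = max(0, 1.1) = 1.1

Answer: 1.1000 21.7000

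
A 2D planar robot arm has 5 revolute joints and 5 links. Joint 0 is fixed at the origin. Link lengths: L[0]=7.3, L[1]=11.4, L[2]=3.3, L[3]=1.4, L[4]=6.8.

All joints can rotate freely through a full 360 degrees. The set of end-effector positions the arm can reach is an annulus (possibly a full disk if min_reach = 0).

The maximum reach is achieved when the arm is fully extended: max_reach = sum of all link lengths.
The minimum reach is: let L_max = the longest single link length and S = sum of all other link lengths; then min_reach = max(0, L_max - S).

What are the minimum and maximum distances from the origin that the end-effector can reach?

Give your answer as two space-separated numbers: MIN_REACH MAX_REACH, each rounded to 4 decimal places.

Link lengths: [7.3, 11.4, 3.3, 1.4, 6.8]
max_reach = 7.3 + 11.4 + 3.3 + 1.4 + 6.8 = 30.2
L_max = max([7.3, 11.4, 3.3, 1.4, 6.8]) = 11.4
S (sum of others) = 30.2 - 11.4 = 18.8
min_reach = max(0, 11.4 - 18.8) = max(0, -7.4) = 0

Answer: 0.0000 30.2000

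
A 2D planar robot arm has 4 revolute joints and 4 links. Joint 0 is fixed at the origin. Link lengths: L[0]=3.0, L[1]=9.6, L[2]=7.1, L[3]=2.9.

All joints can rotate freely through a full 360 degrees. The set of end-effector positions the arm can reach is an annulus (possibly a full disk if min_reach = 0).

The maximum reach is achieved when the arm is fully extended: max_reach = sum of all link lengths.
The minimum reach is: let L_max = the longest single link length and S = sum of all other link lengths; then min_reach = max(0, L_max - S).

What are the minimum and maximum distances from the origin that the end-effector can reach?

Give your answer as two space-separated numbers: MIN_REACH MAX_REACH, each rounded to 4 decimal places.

Link lengths: [3.0, 9.6, 7.1, 2.9]
max_reach = 3 + 9.6 + 7.1 + 2.9 = 22.6
L_max = max([3.0, 9.6, 7.1, 2.9]) = 9.6
S (sum of others) = 22.6 - 9.6 = 13
min_reach = max(0, 9.6 - 13) = max(0, -3.4) = 0

Answer: 0.0000 22.6000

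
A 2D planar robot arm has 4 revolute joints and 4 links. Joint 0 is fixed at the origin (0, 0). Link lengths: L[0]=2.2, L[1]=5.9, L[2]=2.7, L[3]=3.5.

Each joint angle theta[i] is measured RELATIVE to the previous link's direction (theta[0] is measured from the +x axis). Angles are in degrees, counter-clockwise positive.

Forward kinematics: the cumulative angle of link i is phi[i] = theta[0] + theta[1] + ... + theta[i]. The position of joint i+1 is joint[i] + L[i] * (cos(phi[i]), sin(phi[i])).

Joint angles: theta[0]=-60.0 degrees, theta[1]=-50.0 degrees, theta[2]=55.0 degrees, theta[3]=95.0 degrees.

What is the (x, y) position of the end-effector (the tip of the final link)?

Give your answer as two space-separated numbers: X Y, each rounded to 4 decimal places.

joint[0] = (0.0000, 0.0000)  (base)
link 0: phi[0] = -60 = -60 deg
  cos(-60 deg) = 0.5000, sin(-60 deg) = -0.8660
  joint[1] = (0.0000, 0.0000) + 2.2 * (0.5000, -0.8660) = (0.0000 + 1.1000, 0.0000 + -1.9053) = (1.1000, -1.9053)
link 1: phi[1] = -60 + -50 = -110 deg
  cos(-110 deg) = -0.3420, sin(-110 deg) = -0.9397
  joint[2] = (1.1000, -1.9053) + 5.9 * (-0.3420, -0.9397) = (1.1000 + -2.0179, -1.9053 + -5.5442) = (-0.9179, -7.4494)
link 2: phi[2] = -60 + -50 + 55 = -55 deg
  cos(-55 deg) = 0.5736, sin(-55 deg) = -0.8192
  joint[3] = (-0.9179, -7.4494) + 2.7 * (0.5736, -0.8192) = (-0.9179 + 1.5487, -7.4494 + -2.2117) = (0.6307, -9.6612)
link 3: phi[3] = -60 + -50 + 55 + 95 = 40 deg
  cos(40 deg) = 0.7660, sin(40 deg) = 0.6428
  joint[4] = (0.6307, -9.6612) + 3.5 * (0.7660, 0.6428) = (0.6307 + 2.6812, -9.6612 + 2.2498) = (3.3119, -7.4114)
End effector: (3.3119, -7.4114)

Answer: 3.3119 -7.4114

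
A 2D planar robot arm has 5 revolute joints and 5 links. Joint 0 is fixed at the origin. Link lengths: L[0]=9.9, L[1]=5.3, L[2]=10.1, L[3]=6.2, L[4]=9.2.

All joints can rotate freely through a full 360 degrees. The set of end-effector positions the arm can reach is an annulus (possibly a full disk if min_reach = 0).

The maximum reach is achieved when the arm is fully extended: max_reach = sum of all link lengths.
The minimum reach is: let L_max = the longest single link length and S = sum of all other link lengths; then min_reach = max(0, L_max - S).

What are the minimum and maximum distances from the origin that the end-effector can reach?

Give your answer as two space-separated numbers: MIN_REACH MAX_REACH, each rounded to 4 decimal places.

Link lengths: [9.9, 5.3, 10.1, 6.2, 9.2]
max_reach = 9.9 + 5.3 + 10.1 + 6.2 + 9.2 = 40.7
L_max = max([9.9, 5.3, 10.1, 6.2, 9.2]) = 10.1
S (sum of others) = 40.7 - 10.1 = 30.6
min_reach = max(0, 10.1 - 30.6) = max(0, -20.5) = 0

Answer: 0.0000 40.7000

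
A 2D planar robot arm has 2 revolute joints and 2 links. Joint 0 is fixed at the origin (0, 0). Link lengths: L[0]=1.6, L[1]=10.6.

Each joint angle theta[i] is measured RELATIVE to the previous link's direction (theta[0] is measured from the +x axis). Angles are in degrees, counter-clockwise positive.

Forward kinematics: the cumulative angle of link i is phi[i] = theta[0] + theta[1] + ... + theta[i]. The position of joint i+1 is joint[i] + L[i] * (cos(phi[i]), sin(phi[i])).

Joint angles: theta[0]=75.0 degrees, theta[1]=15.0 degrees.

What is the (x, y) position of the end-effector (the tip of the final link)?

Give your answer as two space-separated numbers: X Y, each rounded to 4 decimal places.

joint[0] = (0.0000, 0.0000)  (base)
link 0: phi[0] = 75 = 75 deg
  cos(75 deg) = 0.2588, sin(75 deg) = 0.9659
  joint[1] = (0.0000, 0.0000) + 1.6 * (0.2588, 0.9659) = (0.0000 + 0.4141, 0.0000 + 1.5455) = (0.4141, 1.5455)
link 1: phi[1] = 75 + 15 = 90 deg
  cos(90 deg) = 0.0000, sin(90 deg) = 1.0000
  joint[2] = (0.4141, 1.5455) + 10.6 * (0.0000, 1.0000) = (0.4141 + 0.0000, 1.5455 + 10.6000) = (0.4141, 12.1455)
End effector: (0.4141, 12.1455)

Answer: 0.4141 12.1455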